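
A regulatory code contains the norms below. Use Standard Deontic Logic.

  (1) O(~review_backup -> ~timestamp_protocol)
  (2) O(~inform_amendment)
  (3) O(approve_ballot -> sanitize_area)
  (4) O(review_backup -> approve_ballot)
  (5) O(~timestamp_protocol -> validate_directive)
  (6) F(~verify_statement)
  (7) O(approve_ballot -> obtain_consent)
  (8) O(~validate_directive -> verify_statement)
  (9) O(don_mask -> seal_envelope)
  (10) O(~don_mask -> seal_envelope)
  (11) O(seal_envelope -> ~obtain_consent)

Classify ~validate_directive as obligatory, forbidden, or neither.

By case analysis on ~don_mask: premise 10 gives O(~don_mask -> seal_envelope) and premise 9 gives O(don_mask -> seal_envelope), so O(seal_envelope) either way.
Applying K to premise 11 (O(seal_envelope -> ~obtain_consent)) and O(seal_envelope) yields O(~obtain_consent).
Premise 7, O(approve_ballot -> obtain_consent), contraposes to O(~obtain_consent -> ~approve_ballot); with O(~obtain_consent) we get O(~approve_ballot).
Premise 4 is O(review_backup -> approve_ballot); contrapositively O(~approve_ballot -> ~review_backup). Since O(~approve_ballot) holds, K gives O(~review_backup).
Applying K to premise 1 (O(~review_backup -> ~timestamp_protocol)) and O(~review_backup) yields O(~timestamp_protocol).
Applying K to premise 5 (O(~timestamp_protocol -> validate_directive)) and O(~timestamp_protocol) yields O(validate_directive).
Premises 2, 3, 6, 8 do not contribute to this derivation.
Thus O(validate_directive), which is F(~validate_directive): ~validate_directive is forbidden.

Forbidden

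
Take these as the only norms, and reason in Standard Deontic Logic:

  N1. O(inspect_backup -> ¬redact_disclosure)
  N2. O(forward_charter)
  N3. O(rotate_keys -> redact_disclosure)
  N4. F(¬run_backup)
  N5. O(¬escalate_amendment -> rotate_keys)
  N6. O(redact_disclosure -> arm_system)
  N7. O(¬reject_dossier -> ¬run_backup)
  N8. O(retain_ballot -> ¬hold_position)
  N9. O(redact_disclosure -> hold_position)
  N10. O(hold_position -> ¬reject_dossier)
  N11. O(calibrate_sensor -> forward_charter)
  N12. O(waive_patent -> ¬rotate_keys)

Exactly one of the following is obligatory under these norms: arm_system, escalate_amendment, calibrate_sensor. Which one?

F(¬run_backup) at premise 4 means O(run_backup).
Premise 7 is O(¬reject_dossier -> ¬run_backup); contrapositively O(run_backup -> reject_dossier). Since O(run_backup) holds, K gives O(reject_dossier).
Premise 10 is O(hold_position -> ¬reject_dossier); contrapositively O(reject_dossier -> ¬hold_position). Since O(reject_dossier) holds, K gives O(¬hold_position).
The contrapositive of premise 9 (O(redact_disclosure -> hold_position)) is O(¬hold_position -> ¬redact_disclosure), and O(¬hold_position) is already established, so O(¬redact_disclosure).
Premise 3 is O(rotate_keys -> redact_disclosure); contrapositively O(¬redact_disclosure -> ¬rotate_keys). Since O(¬redact_disclosure) holds, K gives O(¬rotate_keys).
The contrapositive of premise 5 (O(¬escalate_amendment -> rotate_keys)) is O(¬rotate_keys -> escalate_amendment), and O(¬rotate_keys) is already established, so O(escalate_amendment).
So O(escalate_amendment) holds — escalate_amendment is obligatory. None of the other listed options is made obligatory by any chain of premises.

escalate_amendment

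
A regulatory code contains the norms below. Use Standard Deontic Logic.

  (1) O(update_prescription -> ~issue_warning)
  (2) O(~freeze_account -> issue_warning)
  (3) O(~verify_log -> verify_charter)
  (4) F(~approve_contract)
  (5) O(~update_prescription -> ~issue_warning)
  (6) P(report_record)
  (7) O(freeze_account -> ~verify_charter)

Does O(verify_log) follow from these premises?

Premises 1 and 5 cover both cases: O(update_prescription -> ~issue_warning) and O(~update_prescription -> ~issue_warning). Since update_prescription ∨ ~update_prescription is a tautology, O(~issue_warning) follows.
The contrapositive of premise 2 (O(~freeze_account -> issue_warning)) is O(~issue_warning -> freeze_account), and O(~issue_warning) is already established, so O(freeze_account).
From O(freeze_account) and premise 7, O(freeze_account -> ~verify_charter), we obtain O(~verify_charter).
Premise 3, O(~verify_log -> verify_charter), contraposes to O(~verify_charter -> verify_log); with O(~verify_charter) we get O(verify_log).
Premises 4, 6 do not contribute to this derivation.
So O(verify_log) follows.

Yes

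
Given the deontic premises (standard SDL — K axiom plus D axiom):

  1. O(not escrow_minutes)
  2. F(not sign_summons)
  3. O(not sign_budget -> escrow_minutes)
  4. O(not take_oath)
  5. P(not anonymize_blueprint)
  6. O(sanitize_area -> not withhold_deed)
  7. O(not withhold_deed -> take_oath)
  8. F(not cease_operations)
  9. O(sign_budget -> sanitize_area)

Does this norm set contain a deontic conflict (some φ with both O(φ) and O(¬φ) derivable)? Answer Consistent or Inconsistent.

Premise 4 gives O(not take_oath).
The contrapositive of premise 7 (O(not withhold_deed -> take_oath)) is O(not take_oath -> withhold_deed), and O(not take_oath) is already established, so O(withhold_deed).
Premise 6, O(sanitize_area -> not withhold_deed), contraposes to O(withhold_deed -> not sanitize_area); with O(withhold_deed) we get O(not sanitize_area).
Premise 9, O(sign_budget -> sanitize_area), contraposes to O(not sanitize_area -> not sign_budget); with O(not sanitize_area) we get O(not sign_budget).
From O(not sign_budget) and premise 3, O(not sign_budget -> escrow_minutes), we obtain O(escrow_minutes).
However, premise 1 gives O(not escrow_minutes).
We now have both O(escrow_minutes) and O(not escrow_minutes) — escrow_minutes is simultaneously obligatory and forbidden, violating the D-axiom.

Inconsistent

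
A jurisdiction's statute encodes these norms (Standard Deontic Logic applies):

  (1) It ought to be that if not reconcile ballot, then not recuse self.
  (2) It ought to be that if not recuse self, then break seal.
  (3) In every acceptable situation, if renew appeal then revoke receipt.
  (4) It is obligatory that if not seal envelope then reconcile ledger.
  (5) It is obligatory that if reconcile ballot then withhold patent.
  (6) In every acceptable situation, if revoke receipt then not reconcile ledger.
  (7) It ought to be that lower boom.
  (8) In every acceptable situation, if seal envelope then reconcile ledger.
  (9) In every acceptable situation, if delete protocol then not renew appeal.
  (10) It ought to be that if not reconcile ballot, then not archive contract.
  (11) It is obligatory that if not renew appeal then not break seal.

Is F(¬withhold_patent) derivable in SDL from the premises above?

Yes

Premises 4 and 8 cover both cases: O(¬seal_envelope → reconcile_ledger) and O(seal_envelope → reconcile_ledger). Since ¬seal_envelope ∨ seal_envelope is a tautology, O(reconcile_ledger) follows.
The contrapositive of premise 6 (O(revoke_receipt → ¬reconcile_ledger)) is O(reconcile_ledger → ¬revoke_receipt), and O(reconcile_ledger) is already established, so O(¬revoke_receipt).
Premise 3, O(renew_appeal → revoke_receipt), contraposes to O(¬revoke_receipt → ¬renew_appeal); with O(¬revoke_receipt) we get O(¬renew_appeal).
With premise 11, O(¬renew_appeal → ¬break_seal), the K-axiom yields O(¬break_seal).
The contrapositive of premise 2 (O(¬recuse_self → break_seal)) is O(¬break_seal → recuse_self), and O(¬break_seal) is already established, so O(recuse_self).
The contrapositive of premise 1 (O(¬reconcile_ballot → ¬recuse_self)) is O(recuse_self → reconcile_ballot), and O(recuse_self) is already established, so O(reconcile_ballot).
From O(reconcile_ballot) and premise 5, O(reconcile_ballot → withhold_patent), we obtain O(withhold_patent).
Premises 7, 9, 10 do not contribute to this derivation.
So O(withhold_patent) holds, i.e. F(¬withhold_patent). The claim follows.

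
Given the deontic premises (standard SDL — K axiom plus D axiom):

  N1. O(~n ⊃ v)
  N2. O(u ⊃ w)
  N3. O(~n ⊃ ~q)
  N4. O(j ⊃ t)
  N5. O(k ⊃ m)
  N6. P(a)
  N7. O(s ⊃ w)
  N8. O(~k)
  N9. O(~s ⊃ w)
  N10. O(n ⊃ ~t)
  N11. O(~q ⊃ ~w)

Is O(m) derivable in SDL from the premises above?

Premise 5 is O(k ⊃ m), but O(k) is not derivable from the premises, so it does not yield O(m).
No other premise forces O(m). An ideal world satisfying every premise can still have m false, so O(m) is not derivable.

No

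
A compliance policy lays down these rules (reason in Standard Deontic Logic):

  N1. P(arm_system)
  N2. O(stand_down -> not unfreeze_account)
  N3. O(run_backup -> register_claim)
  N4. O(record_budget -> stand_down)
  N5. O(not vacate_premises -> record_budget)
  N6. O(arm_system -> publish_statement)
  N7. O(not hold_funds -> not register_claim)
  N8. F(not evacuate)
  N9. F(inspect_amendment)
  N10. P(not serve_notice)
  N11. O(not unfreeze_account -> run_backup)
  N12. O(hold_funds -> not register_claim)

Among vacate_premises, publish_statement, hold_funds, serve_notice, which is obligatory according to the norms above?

Premises 12 and 7 are O(hold_funds -> not register_claim) and O(not hold_funds -> not register_claim); every ideal world satisfies hold_funds or not hold_funds, so in either case not register_claim holds — hence O(not register_claim).
Premise 3 is O(run_backup -> register_claim); contrapositively O(not register_claim -> not run_backup). Since O(not register_claim) holds, K gives O(not run_backup).
Premise 11 is O(not unfreeze_account -> run_backup); contrapositively O(not run_backup -> unfreeze_account). Since O(not run_backup) holds, K gives O(unfreeze_account).
The contrapositive of premise 2 (O(stand_down -> not unfreeze_account)) is O(unfreeze_account -> not stand_down), and O(unfreeze_account) is already established, so O(not stand_down).
The contrapositive of premise 4 (O(record_budget -> stand_down)) is O(not stand_down -> not record_budget), and O(not stand_down) is already established, so O(not record_budget).
The contrapositive of premise 5 (O(not vacate_premises -> record_budget)) is O(not record_budget -> vacate_premises), and O(not record_budget) is already established, so O(vacate_premises).
So O(vacate_premises) holds — vacate_premises is obligatory. None of the other listed options is made obligatory by any chain of premises.

vacate_premises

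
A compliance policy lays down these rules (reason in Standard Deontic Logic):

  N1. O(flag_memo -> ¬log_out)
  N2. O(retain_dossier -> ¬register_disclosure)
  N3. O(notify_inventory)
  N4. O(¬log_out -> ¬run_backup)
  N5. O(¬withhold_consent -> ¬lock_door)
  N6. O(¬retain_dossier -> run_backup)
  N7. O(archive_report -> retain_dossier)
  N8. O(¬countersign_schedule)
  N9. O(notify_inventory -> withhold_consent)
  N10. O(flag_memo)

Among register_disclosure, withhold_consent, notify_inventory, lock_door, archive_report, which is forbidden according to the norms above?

register_disclosure

Premise 10 gives O(flag_memo).
With premise 1, O(flag_memo -> ¬log_out), the K-axiom yields O(¬log_out).
Applying K to premise 4 (O(¬log_out -> ¬run_backup)) and O(¬log_out) yields O(¬run_backup).
The contrapositive of premise 6 (O(¬retain_dossier -> run_backup)) is O(¬run_backup -> retain_dossier), and O(¬run_backup) is already established, so O(retain_dossier).
From O(retain_dossier) and premise 2, O(retain_dossier -> ¬register_disclosure), we obtain O(¬register_disclosure).
So O(¬register_disclosure) holds, i.e. register_disclosure is forbidden. None of the other listed options is forbidden under the premises.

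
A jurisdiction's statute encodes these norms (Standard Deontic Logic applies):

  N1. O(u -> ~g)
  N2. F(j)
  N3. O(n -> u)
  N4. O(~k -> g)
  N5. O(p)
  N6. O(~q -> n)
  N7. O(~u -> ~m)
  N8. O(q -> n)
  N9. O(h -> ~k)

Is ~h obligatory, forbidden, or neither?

Obligatory

By case analysis on q: premise 8 gives O(q -> n) and premise 6 gives O(~q -> n), so O(n) either way.
Premise 3 is O(n -> u); since O(n), deontic closure gives O(u).
Applying K to premise 1 (O(u -> ~g)) and O(u) yields O(~g).
The contrapositive of premise 4 (O(~k -> g)) is O(~g -> k), and O(~g) is already established, so O(k).
The contrapositive of premise 9 (O(h -> ~k)) is O(k -> ~h), and O(k) is already established, so O(~h).
Premises 2, 5, 7 do not contribute to this derivation.
Hence ~h is obligatory.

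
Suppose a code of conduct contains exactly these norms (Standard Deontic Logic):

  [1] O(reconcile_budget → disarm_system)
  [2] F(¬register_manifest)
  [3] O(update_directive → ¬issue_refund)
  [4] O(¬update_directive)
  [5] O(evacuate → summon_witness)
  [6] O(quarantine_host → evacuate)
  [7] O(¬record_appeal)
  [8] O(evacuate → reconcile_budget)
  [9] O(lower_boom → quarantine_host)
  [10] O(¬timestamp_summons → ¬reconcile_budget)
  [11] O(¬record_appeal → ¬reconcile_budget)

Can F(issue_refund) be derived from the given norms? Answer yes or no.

Premise 3 is O(update_directive → ¬issue_refund), but O(update_directive) is not derivable from the premises, so it does not yield O(¬issue_refund).
No other premise forces O(¬issue_refund). An ideal world satisfying every premise can still have issue_refund true, so F(issue_refund) is not derivable.

No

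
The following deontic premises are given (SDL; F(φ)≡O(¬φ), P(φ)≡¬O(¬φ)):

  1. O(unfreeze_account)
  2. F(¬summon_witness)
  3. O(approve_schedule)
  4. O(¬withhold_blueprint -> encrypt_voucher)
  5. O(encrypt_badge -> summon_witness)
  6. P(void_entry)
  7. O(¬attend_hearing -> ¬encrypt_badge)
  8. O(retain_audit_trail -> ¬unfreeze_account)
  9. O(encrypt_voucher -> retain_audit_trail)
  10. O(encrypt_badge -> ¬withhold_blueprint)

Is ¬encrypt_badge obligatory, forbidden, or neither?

Obligatory

Premise 1 gives O(unfreeze_account).
The contrapositive of premise 8 (O(retain_audit_trail -> ¬unfreeze_account)) is O(unfreeze_account -> ¬retain_audit_trail), and O(unfreeze_account) is already established, so O(¬retain_audit_trail).
The contrapositive of premise 9 (O(encrypt_voucher -> retain_audit_trail)) is O(¬retain_audit_trail -> ¬encrypt_voucher), and O(¬retain_audit_trail) is already established, so O(¬encrypt_voucher).
The contrapositive of premise 4 (O(¬withhold_blueprint -> encrypt_voucher)) is O(¬encrypt_voucher -> withhold_blueprint), and O(¬encrypt_voucher) is already established, so O(withhold_blueprint).
Premise 10 is O(encrypt_badge -> ¬withhold_blueprint); contrapositively O(withhold_blueprint -> ¬encrypt_badge). Since O(withhold_blueprint) holds, K gives O(¬encrypt_badge).
Premises 2, 3, 5, 6, 7 do not contribute to this derivation.
Hence ¬encrypt_badge is obligatory.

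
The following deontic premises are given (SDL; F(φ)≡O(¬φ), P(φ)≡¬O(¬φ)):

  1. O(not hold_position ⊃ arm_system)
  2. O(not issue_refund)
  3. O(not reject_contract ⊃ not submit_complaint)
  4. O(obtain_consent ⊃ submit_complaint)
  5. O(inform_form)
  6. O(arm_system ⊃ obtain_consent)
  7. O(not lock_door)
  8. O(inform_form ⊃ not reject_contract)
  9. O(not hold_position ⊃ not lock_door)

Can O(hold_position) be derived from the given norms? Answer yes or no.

Yes

Premise 5 gives O(inform_form).
Premise 8 is O(inform_form ⊃ not reject_contract); since O(inform_form), deontic closure gives O(not reject_contract).
With premise 3, O(not reject_contract ⊃ not submit_complaint), the K-axiom yields O(not submit_complaint).
The contrapositive of premise 4 (O(obtain_consent ⊃ submit_complaint)) is O(not submit_complaint ⊃ not obtain_consent), and O(not submit_complaint) is already established, so O(not obtain_consent).
Premise 6, O(arm_system ⊃ obtain_consent), contraposes to O(not obtain_consent ⊃ not arm_system); with O(not obtain_consent) we get O(not arm_system).
Premise 1 is O(not hold_position ⊃ arm_system); contrapositively O(not arm_system ⊃ hold_position). Since O(not arm_system) holds, K gives O(hold_position).
Premises 2, 7, 9 do not contribute to this derivation.
So O(hold_position) follows.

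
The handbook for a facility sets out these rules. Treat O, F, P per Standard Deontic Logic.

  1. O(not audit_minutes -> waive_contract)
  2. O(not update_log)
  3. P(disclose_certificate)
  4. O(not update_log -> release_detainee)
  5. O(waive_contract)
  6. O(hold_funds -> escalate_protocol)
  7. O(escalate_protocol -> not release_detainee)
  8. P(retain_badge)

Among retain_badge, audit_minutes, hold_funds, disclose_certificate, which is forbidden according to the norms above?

Premise 2 states O(not update_log) outright.
From O(not update_log) and premise 4, O(not update_log -> release_detainee), we obtain O(release_detainee).
Premise 7 is O(escalate_protocol -> not release_detainee); contrapositively O(release_detainee -> not escalate_protocol). Since O(release_detainee) holds, K gives O(not escalate_protocol).
Premise 6, O(hold_funds -> escalate_protocol), contraposes to O(not escalate_protocol -> not hold_funds); with O(not escalate_protocol) we get O(not hold_funds).
So O(not hold_funds) holds, i.e. hold_funds is forbidden. None of the other listed options is forbidden under the premises.

hold_funds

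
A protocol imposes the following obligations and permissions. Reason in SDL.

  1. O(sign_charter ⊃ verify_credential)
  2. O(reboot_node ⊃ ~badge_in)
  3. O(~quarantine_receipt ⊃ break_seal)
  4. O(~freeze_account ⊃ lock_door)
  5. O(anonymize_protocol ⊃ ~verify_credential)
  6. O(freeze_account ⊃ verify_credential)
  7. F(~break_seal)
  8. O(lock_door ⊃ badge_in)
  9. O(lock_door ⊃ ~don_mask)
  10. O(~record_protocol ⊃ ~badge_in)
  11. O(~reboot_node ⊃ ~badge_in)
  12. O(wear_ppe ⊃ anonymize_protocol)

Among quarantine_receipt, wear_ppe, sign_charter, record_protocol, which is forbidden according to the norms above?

Premises 2 and 11 cover both cases: O(reboot_node ⊃ ~badge_in) and O(~reboot_node ⊃ ~badge_in). Since reboot_node ∨ ~reboot_node is a tautology, O(~badge_in) follows.
The contrapositive of premise 8 (O(lock_door ⊃ badge_in)) is O(~badge_in ⊃ ~lock_door), and O(~badge_in) is already established, so O(~lock_door).
Premise 4, O(~freeze_account ⊃ lock_door), contraposes to O(~lock_door ⊃ freeze_account); with O(~lock_door) we get O(freeze_account).
Applying K to premise 6 (O(freeze_account ⊃ verify_credential)) and O(freeze_account) yields O(verify_credential).
Premise 5, O(anonymize_protocol ⊃ ~verify_credential), contraposes to O(verify_credential ⊃ ~anonymize_protocol); with O(verify_credential) we get O(~anonymize_protocol).
Premise 12, O(wear_ppe ⊃ anonymize_protocol), contraposes to O(~anonymize_protocol ⊃ ~wear_ppe); with O(~anonymize_protocol) we get O(~wear_ppe).
So O(~wear_ppe) holds, i.e. wear_ppe is forbidden. None of the other listed options is forbidden under the premises.

wear_ppe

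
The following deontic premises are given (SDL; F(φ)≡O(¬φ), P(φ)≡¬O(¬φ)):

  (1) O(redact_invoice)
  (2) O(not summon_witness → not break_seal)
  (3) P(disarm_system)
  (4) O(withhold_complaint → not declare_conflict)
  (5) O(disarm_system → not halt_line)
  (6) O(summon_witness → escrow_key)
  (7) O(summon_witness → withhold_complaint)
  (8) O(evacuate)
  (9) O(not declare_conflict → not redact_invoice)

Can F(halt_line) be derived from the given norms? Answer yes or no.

No

Premise 5 is O(disarm_system → not halt_line), but O(disarm_system) is not derivable from the premises (the permission P(disarm_system) asserts only not O(not disarm_system), not O(disarm_system)), so it does not yield O(not halt_line).
No other premise forces O(not halt_line). An ideal world satisfying every premise can still have halt_line true, so F(halt_line) is not derivable.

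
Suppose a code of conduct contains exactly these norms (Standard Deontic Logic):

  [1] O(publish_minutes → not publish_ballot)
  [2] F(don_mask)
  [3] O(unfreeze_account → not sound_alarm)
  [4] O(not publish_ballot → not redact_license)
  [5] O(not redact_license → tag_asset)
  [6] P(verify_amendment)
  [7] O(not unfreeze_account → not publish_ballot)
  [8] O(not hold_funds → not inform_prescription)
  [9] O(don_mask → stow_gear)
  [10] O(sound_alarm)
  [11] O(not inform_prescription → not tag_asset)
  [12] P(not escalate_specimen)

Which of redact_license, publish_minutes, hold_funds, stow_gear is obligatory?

Premise 10 states O(sound_alarm) outright.
Premise 3, O(unfreeze_account → not sound_alarm), contraposes to O(sound_alarm → not unfreeze_account); with O(sound_alarm) we get O(not unfreeze_account).
From O(not unfreeze_account) and premise 7, O(not unfreeze_account → not publish_ballot), we obtain O(not publish_ballot).
From O(not publish_ballot) and premise 4, O(not publish_ballot → not redact_license), we obtain O(not redact_license).
With premise 5, O(not redact_license → tag_asset), the K-axiom yields O(tag_asset).
Premise 11, O(not inform_prescription → not tag_asset), contraposes to O(tag_asset → inform_prescription); with O(tag_asset) we get O(inform_prescription).
Premise 8 is O(not hold_funds → not inform_prescription); contrapositively O(inform_prescription → hold_funds). Since O(inform_prescription) holds, K gives O(hold_funds).
So O(hold_funds) holds — hold_funds is obligatory. None of the other listed options is made obligatory by any chain of premises.

hold_funds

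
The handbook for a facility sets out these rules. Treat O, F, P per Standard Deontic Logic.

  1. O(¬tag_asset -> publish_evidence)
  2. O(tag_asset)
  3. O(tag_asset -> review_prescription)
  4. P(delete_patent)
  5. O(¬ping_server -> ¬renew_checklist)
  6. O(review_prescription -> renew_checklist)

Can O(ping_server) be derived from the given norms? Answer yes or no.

Premise 2 states O(tag_asset) outright.
With premise 3, O(tag_asset -> review_prescription), the K-axiom yields O(review_prescription).
With premise 6, O(review_prescription -> renew_checklist), the K-axiom yields O(renew_checklist).
Premise 5, O(¬ping_server -> ¬renew_checklist), contraposes to O(renew_checklist -> ping_server); with O(renew_checklist) we get O(ping_server).
Premises 1, 4 do not contribute to this derivation.
So O(ping_server) follows.

Yes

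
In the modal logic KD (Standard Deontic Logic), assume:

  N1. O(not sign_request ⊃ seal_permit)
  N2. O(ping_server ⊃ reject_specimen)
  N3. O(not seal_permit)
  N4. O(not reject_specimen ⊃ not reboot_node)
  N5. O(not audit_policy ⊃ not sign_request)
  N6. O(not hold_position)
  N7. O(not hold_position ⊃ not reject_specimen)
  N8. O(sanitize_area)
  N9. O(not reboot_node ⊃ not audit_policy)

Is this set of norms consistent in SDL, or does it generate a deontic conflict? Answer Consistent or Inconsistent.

Premise 3 states O(not seal_permit) outright.
Premise 1, O(not sign_request ⊃ seal_permit), contraposes to O(not seal_permit ⊃ sign_request); with O(not seal_permit) we get O(sign_request).
Premise 5 is O(not audit_policy ⊃ not sign_request); contrapositively O(sign_request ⊃ audit_policy). Since O(sign_request) holds, K gives O(audit_policy).
The contrapositive of premise 9 (O(not reboot_node ⊃ not audit_policy)) is O(audit_policy ⊃ reboot_node), and O(audit_policy) is already established, so O(reboot_node).
Premise 4, O(not reject_specimen ⊃ not reboot_node), contraposes to O(reboot_node ⊃ reject_specimen); with O(reboot_node) we get O(reject_specimen).
The contrapositive of premise 7 (O(not hold_position ⊃ not reject_specimen)) is O(reject_specimen ⊃ hold_position), and O(reject_specimen) is already established, so O(hold_position).
Yet premise 6 states O(not hold_position).
We now have both O(hold_position) and O(not hold_position) — hold_position is simultaneously obligatory and forbidden, violating the D-axiom.

Inconsistent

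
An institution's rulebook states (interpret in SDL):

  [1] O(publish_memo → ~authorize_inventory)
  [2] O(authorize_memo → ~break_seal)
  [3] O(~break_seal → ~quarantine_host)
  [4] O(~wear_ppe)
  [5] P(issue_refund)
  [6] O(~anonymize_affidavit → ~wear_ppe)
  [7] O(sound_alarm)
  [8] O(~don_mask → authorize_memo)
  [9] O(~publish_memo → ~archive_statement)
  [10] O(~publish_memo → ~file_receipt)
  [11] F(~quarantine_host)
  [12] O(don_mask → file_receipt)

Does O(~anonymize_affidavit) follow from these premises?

Premise 6 is O(~anonymize_affidavit → ~wear_ppe); even if O(~wear_ppe) held, inferring O(~anonymize_affidavit) would be affirming the consequent — invalid.
No other premise forces O(~anonymize_affidavit). An ideal world satisfying every premise can still have ~anonymize_affidavit false, so O(~anonymize_affidavit) is not derivable.

No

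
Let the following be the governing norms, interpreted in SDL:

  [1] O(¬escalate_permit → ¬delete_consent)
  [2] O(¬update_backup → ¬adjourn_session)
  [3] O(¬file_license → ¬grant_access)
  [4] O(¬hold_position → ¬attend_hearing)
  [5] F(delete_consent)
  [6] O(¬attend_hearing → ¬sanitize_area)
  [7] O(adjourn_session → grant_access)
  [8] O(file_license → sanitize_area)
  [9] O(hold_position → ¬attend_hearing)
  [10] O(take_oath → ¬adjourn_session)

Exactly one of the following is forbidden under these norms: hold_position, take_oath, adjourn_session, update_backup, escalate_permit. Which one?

By case analysis on ¬hold_position: premise 4 gives O(¬hold_position → ¬attend_hearing) and premise 9 gives O(hold_position → ¬attend_hearing), so O(¬attend_hearing) either way.
With premise 6, O(¬attend_hearing → ¬sanitize_area), the K-axiom yields O(¬sanitize_area).
The contrapositive of premise 8 (O(file_license → sanitize_area)) is O(¬sanitize_area → ¬file_license), and O(¬sanitize_area) is already established, so O(¬file_license).
Applying K to premise 3 (O(¬file_license → ¬grant_access)) and O(¬file_license) yields O(¬grant_access).
Premise 7, O(adjourn_session → grant_access), contraposes to O(¬grant_access → ¬adjourn_session); with O(¬grant_access) we get O(¬adjourn_session).
So O(¬adjourn_session) holds, i.e. adjourn_session is forbidden. None of the other listed options is forbidden under the premises.

adjourn_session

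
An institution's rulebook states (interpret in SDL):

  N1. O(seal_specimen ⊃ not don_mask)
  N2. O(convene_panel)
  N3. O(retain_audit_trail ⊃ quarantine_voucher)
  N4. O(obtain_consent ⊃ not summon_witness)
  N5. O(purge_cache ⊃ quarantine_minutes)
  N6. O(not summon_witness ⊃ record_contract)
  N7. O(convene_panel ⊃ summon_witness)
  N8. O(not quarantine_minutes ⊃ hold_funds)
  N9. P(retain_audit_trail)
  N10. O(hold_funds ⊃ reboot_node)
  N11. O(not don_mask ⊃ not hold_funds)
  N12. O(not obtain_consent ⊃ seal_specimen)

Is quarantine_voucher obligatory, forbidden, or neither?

Neither

Premise 3 is O(retain_audit_trail ⊃ quarantine_voucher), but O(retain_audit_trail) is not derivable from the premises (the permission P(retain_audit_trail) asserts only not O(not retain_audit_trail), not O(retain_audit_trail)), so it does not yield O(quarantine_voucher).
No premise or chain of K-axiom applications forces O(quarantine_voucher), and none forces O(not quarantine_voucher). So quarantine_voucher is neither obligatory nor forbidden under these norms.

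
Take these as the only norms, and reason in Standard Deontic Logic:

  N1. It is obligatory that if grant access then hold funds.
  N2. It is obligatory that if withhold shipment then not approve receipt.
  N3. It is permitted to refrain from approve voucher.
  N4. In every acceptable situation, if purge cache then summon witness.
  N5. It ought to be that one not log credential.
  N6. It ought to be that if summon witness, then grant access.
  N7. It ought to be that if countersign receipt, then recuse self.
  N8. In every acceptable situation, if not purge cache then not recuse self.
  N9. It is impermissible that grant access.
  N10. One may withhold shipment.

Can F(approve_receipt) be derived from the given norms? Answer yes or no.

Premise 2 is O(withhold_shipment → ¬approve_receipt), but O(withhold_shipment) is not derivable from the premises (the permission P(withhold_shipment) asserts only ¬O(¬withhold_shipment), not O(withhold_shipment)), so it does not yield O(¬approve_receipt).
No other premise forces O(¬approve_receipt). An ideal world satisfying every premise can still have approve_receipt true, so F(approve_receipt) is not derivable.

No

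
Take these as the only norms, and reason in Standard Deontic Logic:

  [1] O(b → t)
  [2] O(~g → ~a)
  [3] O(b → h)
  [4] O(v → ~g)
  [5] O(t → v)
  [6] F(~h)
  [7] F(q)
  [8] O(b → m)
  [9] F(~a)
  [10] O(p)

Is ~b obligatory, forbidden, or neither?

Premise 9 is F(~a), i.e. O(a).
The contrapositive of premise 2 (O(~g → ~a)) is O(a → g), and O(a) is already established, so O(g).
The contrapositive of premise 4 (O(v → ~g)) is O(g → ~v), and O(g) is already established, so O(~v).
The contrapositive of premise 5 (O(t → v)) is O(~v → ~t), and O(~v) is already established, so O(~t).
The contrapositive of premise 1 (O(b → t)) is O(~t → ~b), and O(~t) is already established, so O(~b).
Premises 3, 6, 7, 8, 10 do not contribute to this derivation.
Hence ~b is obligatory.

Obligatory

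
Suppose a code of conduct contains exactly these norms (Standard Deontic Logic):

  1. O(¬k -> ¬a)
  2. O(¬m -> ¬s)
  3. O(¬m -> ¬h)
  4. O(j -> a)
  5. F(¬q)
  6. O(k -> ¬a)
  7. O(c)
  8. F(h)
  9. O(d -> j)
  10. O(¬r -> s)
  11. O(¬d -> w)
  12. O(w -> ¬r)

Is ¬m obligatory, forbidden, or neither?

Premises 1 and 6 cover both cases: O(¬k -> ¬a) and O(k -> ¬a). Since ¬k ∨ k is a tautology, O(¬a) follows.
The contrapositive of premise 4 (O(j -> a)) is O(¬a -> ¬j), and O(¬a) is already established, so O(¬j).
The contrapositive of premise 9 (O(d -> j)) is O(¬j -> ¬d), and O(¬j) is already established, so O(¬d).
From O(¬d) and premise 11, O(¬d -> w), we obtain O(w).
Applying K to premise 12 (O(w -> ¬r)) and O(w) yields O(¬r).
With premise 10, O(¬r -> s), the K-axiom yields O(s).
The contrapositive of premise 2 (O(¬m -> ¬s)) is O(s -> m), and O(s) is already established, so O(m).
Premises 3, 5, 7, 8 do not contribute to this derivation.
Thus O(m), which is F(¬m): ¬m is forbidden.

Forbidden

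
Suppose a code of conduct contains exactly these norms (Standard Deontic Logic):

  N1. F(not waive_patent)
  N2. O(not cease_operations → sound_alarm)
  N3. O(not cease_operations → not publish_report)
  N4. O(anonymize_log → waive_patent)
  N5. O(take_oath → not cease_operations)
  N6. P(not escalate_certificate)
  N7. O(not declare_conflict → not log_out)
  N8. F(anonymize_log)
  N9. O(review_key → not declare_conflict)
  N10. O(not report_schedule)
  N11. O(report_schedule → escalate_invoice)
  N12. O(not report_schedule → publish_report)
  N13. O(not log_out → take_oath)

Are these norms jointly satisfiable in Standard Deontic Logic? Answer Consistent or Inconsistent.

Consistent

Premise 4 is O(anonymize_log → waive_patent); even if O(waive_patent) held, inferring O(anonymize_log) would be affirming the consequent — invalid.
So O(anonymize_log) is not derivable, and the apparent clash with O(not anonymize_log) does not arise.
A world satisfying every obligation exists (e.g. anonymize_log=false, cease_operations=true, declare_conflict=true, escalate_certificate=false, escalate_invoice=false, log_out=true, publish_report=true, report_schedule=false, review_key=false, sound_alarm=false, take_oath=false, waive_patent=true); no atom is both obligatory and forbidden, so the set is consistent.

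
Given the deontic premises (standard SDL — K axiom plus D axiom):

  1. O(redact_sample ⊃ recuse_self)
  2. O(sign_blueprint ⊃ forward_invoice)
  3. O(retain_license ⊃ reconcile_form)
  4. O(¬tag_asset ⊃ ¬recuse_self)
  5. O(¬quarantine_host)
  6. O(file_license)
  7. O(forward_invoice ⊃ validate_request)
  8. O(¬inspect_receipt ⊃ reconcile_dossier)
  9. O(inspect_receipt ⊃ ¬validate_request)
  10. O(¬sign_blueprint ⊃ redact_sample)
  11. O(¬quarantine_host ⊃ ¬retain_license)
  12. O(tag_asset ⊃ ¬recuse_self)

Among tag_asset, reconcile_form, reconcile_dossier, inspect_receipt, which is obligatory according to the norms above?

Premises 4 and 12 are O(¬tag_asset ⊃ ¬recuse_self) and O(tag_asset ⊃ ¬recuse_self); every ideal world satisfies ¬tag_asset or tag_asset, so in either case ¬recuse_self holds — hence O(¬recuse_self).
Premise 1 is O(redact_sample ⊃ recuse_self); contrapositively O(¬recuse_self ⊃ ¬redact_sample). Since O(¬recuse_self) holds, K gives O(¬redact_sample).
Premise 10 is O(¬sign_blueprint ⊃ redact_sample); contrapositively O(¬redact_sample ⊃ sign_blueprint). Since O(¬redact_sample) holds, K gives O(sign_blueprint).
With premise 2, O(sign_blueprint ⊃ forward_invoice), the K-axiom yields O(forward_invoice).
Applying K to premise 7 (O(forward_invoice ⊃ validate_request)) and O(forward_invoice) yields O(validate_request).
The contrapositive of premise 9 (O(inspect_receipt ⊃ ¬validate_request)) is O(validate_request ⊃ ¬inspect_receipt), and O(validate_request) is already established, so O(¬inspect_receipt).
Applying K to premise 8 (O(¬inspect_receipt ⊃ reconcile_dossier)) and O(¬inspect_receipt) yields O(reconcile_dossier).
So O(reconcile_dossier) holds — reconcile_dossier is obligatory. None of the other listed options is made obligatory by any chain of premises.

reconcile_dossier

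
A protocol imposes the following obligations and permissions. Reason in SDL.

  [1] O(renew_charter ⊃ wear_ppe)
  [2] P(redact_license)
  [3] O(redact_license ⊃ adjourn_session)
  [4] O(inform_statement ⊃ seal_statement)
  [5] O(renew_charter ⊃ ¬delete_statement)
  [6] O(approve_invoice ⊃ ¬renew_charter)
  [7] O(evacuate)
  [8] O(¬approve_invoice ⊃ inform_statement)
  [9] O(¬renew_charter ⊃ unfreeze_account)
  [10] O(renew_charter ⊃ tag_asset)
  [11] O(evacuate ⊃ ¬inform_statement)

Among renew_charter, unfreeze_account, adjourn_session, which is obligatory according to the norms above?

Premise 7 states O(evacuate) outright.
From O(evacuate) and premise 11, O(evacuate ⊃ ¬inform_statement), we obtain O(¬inform_statement).
The contrapositive of premise 8 (O(¬approve_invoice ⊃ inform_statement)) is O(¬inform_statement ⊃ approve_invoice), and O(¬inform_statement) is already established, so O(approve_invoice).
With premise 6, O(approve_invoice ⊃ ¬renew_charter), the K-axiom yields O(¬renew_charter).
With premise 9, O(¬renew_charter ⊃ unfreeze_account), the K-axiom yields O(unfreeze_account).
So O(unfreeze_account) holds — unfreeze_account is obligatory. None of the other listed options is made obligatory by any chain of premises.

unfreeze_account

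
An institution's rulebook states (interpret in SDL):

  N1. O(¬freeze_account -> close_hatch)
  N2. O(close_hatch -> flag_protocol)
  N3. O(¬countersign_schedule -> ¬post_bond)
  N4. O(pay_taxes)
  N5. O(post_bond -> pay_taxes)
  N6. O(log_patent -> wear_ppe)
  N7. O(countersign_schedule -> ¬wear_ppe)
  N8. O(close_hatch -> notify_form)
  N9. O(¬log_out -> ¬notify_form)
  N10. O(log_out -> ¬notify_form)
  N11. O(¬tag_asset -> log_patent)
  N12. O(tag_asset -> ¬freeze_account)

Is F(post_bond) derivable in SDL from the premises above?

Yes

Premises 10 and 9 cover both cases: O(log_out -> ¬notify_form) and O(¬log_out -> ¬notify_form). Since log_out ∨ ¬log_out is a tautology, O(¬notify_form) follows.
Premise 8 is O(close_hatch -> notify_form); contrapositively O(¬notify_form -> ¬close_hatch). Since O(¬notify_form) holds, K gives O(¬close_hatch).
Premise 1, O(¬freeze_account -> close_hatch), contraposes to O(¬close_hatch -> freeze_account); with O(¬close_hatch) we get O(freeze_account).
Premise 12 is O(tag_asset -> ¬freeze_account); contrapositively O(freeze_account -> ¬tag_asset). Since O(freeze_account) holds, K gives O(¬tag_asset).
From O(¬tag_asset) and premise 11, O(¬tag_asset -> log_patent), we obtain O(log_patent).
Premise 6 is O(log_patent -> wear_ppe); since O(log_patent), deontic closure gives O(wear_ppe).
The contrapositive of premise 7 (O(countersign_schedule -> ¬wear_ppe)) is O(wear_ppe -> ¬countersign_schedule), and O(wear_ppe) is already established, so O(¬countersign_schedule).
Premise 3 is O(¬countersign_schedule -> ¬post_bond); since O(¬countersign_schedule), deontic closure gives O(¬post_bond).
Premises 2, 4, 5 do not contribute to this derivation.
So O(¬post_bond) holds, i.e. F(post_bond). The claim follows.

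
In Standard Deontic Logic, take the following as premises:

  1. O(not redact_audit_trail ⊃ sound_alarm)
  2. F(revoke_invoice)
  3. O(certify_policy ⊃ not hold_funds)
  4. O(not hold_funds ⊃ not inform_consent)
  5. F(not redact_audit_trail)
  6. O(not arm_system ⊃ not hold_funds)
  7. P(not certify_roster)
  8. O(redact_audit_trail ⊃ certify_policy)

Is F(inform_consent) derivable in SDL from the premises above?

F(not redact_audit_trail) at premise 5 means O(redact_audit_trail).
From O(redact_audit_trail) and premise 8, O(redact_audit_trail ⊃ certify_policy), we obtain O(certify_policy).
Premise 3 is O(certify_policy ⊃ not hold_funds); since O(certify_policy), deontic closure gives O(not hold_funds).
With premise 4, O(not hold_funds ⊃ not inform_consent), the K-axiom yields O(not inform_consent).
Premises 1, 2, 6, 7 do not contribute to this derivation.
So O(not inform_consent) holds, i.e. F(inform_consent). The claim follows.

Yes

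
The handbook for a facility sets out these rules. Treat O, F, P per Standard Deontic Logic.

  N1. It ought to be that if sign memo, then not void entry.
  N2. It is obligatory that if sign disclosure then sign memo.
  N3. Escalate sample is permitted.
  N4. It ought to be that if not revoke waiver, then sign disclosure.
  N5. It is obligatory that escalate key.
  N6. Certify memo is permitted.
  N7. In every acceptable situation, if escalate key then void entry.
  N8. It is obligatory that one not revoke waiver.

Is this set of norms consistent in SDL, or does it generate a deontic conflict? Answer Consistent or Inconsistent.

Inconsistent

Premise 8 states O(¬revoke_waiver) outright.
Premise 4 is O(¬revoke_waiver → sign_disclosure); since O(¬revoke_waiver), deontic closure gives O(sign_disclosure).
With premise 2, O(sign_disclosure → sign_memo), the K-axiom yields O(sign_memo).
Premise 1 is O(sign_memo → ¬void_entry); since O(sign_memo), deontic closure gives O(¬void_entry).
The contrapositive of premise 7 (O(escalate_key → void_entry)) is O(¬void_entry → ¬escalate_key), and O(¬void_entry) is already established, so O(¬escalate_key).
However, premise 5 gives O(escalate_key).
We now have both O(¬escalate_key) and O(escalate_key) — escalate_key is simultaneously obligatory and forbidden, violating the D-axiom.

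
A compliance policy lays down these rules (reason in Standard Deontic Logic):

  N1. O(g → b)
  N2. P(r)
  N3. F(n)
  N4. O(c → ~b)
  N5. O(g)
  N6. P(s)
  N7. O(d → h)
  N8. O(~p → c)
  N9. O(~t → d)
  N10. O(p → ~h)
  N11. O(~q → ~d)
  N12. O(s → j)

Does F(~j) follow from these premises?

Premise 12 is O(s → j), but O(s) is not derivable from the premises (the permission P(s) asserts only ~O(~s), not O(s)), so it does not yield O(j).
No other premise forces O(j). An ideal world satisfying every premise can still have ~j true, so F(~j) is not derivable.

No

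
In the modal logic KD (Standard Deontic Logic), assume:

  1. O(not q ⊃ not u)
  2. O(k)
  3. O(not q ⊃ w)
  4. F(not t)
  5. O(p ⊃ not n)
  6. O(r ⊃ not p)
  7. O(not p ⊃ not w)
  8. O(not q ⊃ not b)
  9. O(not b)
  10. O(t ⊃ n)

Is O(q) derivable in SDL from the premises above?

Yes

F(not t) at premise 4 means O(t).
From O(t) and premise 10, O(t ⊃ n), we obtain O(n).
Premise 5 is O(p ⊃ not n); contrapositively O(n ⊃ not p). Since O(n) holds, K gives O(not p).
Applying K to premise 7 (O(not p ⊃ not w)) and O(not p) yields O(not w).
The contrapositive of premise 3 (O(not q ⊃ w)) is O(not w ⊃ q), and O(not w) is already established, so O(q).
Premises 1, 2, 6, 8, 9 do not contribute to this derivation.
So O(q) follows.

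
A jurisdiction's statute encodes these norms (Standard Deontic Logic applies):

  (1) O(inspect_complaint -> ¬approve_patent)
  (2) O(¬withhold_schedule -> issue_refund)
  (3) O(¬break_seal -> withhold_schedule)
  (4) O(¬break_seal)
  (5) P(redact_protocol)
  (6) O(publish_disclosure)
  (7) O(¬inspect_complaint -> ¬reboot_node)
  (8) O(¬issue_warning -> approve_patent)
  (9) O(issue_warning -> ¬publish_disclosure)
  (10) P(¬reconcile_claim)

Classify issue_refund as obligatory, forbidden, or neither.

Premise 2 is O(¬withhold_schedule -> issue_refund), but O(¬withhold_schedule) is not derivable from the premises, so it does not yield O(issue_refund).
No premise or chain of K-axiom applications forces O(issue_refund), and none forces O(¬issue_refund). So issue_refund is neither obligatory nor forbidden under these norms.

Neither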